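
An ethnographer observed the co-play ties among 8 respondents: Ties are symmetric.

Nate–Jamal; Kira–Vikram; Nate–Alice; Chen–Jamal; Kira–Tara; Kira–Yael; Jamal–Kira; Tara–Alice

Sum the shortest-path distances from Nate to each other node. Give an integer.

14

Distances from Nate: Alice:1, Chen:2, Jamal:1, Kira:2, Tara:2, Vikram:3, Yael:3.
Sum = 1 + 2 + 1 + 2 + 2 + 3 + 3 = 14.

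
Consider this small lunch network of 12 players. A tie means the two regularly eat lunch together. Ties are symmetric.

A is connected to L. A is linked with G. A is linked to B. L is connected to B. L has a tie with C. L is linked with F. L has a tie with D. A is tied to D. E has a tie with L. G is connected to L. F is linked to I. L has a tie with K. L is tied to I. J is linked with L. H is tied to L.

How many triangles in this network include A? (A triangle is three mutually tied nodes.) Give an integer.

A's neighbors: B, D, G, and L.
Neighbor pairs that are themselves tied: A–B–L; A–D–L; A–G–L. Each forms one triangle with A, for 3 in total.

3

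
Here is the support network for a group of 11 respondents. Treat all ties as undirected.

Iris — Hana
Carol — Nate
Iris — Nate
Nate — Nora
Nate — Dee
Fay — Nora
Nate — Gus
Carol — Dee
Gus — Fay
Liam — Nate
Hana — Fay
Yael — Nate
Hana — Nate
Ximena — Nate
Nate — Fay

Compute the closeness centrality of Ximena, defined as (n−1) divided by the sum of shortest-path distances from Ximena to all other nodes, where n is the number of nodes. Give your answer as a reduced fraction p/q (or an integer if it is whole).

10/19

Distances from Ximena: Carol:2, Dee:2, Fay:2, Gus:2, Hana:2, Iris:2, Liam:2, Nate:1, Nora:2, Yael:2. Sum = 19.
n = 11, so closeness = 10/19.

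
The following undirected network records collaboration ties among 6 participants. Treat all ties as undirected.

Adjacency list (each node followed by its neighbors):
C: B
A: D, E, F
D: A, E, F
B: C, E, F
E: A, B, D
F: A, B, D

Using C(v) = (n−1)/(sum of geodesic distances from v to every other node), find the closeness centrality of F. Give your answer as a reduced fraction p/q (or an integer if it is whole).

5/7

Distances from F: A:1, B:1, C:2, D:1, E:2. Sum = 7.
n = 6, so closeness = 5/7.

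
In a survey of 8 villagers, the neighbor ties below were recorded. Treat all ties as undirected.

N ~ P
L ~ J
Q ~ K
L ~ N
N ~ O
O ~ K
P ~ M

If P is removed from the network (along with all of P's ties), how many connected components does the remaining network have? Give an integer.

2

Without P, the remaining ties split the others into: {J, K, L, N, O, Q}; {M}.
That's 2 separate components.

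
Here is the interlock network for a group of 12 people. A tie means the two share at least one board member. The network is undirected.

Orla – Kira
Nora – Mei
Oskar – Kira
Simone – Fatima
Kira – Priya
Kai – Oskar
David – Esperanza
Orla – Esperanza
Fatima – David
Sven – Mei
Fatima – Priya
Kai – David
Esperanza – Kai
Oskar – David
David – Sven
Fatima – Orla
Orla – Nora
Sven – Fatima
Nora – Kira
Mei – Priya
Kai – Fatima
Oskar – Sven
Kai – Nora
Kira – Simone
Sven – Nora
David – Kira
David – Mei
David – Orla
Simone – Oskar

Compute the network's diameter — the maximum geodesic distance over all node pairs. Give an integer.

3

Eccentricity of each node (its greatest distance to any other): David:2, Esperanza:3, Fatima:2, Kai:2, Kira:2, Mei:3, Nora:2, Orla:2, Oskar:2, Priya:3, Simone:3, Sven:2.
The maximum eccentricity is 3, realized for instance by the pair Simone–Esperanza via Simone – Oskar – Kai – Esperanza. So the diameter is 3.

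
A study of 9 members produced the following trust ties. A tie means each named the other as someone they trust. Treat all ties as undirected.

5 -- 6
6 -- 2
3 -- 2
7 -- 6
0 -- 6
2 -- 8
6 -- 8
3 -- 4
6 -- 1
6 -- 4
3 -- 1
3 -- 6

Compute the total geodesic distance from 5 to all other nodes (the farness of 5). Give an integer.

15

Distances from 5: 0:2, 1:2, 2:2, 3:2, 4:2, 6:1, 7:2, 8:2.
Sum = 2 + 2 + 2 + 2 + 2 + 1 + 2 + 2 = 15.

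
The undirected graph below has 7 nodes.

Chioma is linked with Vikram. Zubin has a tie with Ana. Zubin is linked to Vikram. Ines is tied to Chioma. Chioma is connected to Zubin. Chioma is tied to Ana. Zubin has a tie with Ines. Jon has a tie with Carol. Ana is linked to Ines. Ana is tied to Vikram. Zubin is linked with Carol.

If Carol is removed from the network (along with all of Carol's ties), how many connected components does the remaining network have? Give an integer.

Without Carol, the remaining ties split the others into: {Jon}; {Ana, Chioma, Ines, Vikram, Zubin}.
That's 2 separate components.

2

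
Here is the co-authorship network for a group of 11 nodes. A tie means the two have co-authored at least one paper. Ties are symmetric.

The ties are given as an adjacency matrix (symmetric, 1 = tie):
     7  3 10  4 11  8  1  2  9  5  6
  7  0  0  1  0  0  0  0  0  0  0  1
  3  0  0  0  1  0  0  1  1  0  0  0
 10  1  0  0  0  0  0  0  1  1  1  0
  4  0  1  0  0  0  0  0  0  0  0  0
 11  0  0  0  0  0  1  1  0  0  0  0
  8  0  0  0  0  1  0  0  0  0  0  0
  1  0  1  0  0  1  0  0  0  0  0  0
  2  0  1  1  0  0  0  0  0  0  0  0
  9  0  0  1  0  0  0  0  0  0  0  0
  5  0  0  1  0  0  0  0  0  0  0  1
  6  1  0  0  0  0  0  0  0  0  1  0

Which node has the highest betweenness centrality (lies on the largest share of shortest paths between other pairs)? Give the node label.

10

Unnormalized betweenness of each node: 1:16, 2:25, 3:27, 4:0, 5:4, 6:1/2, 7:4, 8:0, 9:0, 10:55/2, 11:9.
10 has the largest value, 55/2, making it the main broker — the node through which the most shortest paths run.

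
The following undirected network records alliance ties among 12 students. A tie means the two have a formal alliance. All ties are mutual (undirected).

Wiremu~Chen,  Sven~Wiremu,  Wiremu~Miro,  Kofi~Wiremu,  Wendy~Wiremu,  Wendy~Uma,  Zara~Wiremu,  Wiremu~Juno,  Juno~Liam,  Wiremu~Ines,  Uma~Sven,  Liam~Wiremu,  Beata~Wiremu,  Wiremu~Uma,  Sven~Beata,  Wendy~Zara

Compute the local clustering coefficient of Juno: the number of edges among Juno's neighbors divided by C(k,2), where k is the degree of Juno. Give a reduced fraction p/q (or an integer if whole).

1

Juno's neighbors: Liam and Wiremu (k = 2).
Possible neighbor pairs: C(2,2) = 1. Edges among them: Liam–Wiremu → e = 1.
Clustering(Juno) = 1/1.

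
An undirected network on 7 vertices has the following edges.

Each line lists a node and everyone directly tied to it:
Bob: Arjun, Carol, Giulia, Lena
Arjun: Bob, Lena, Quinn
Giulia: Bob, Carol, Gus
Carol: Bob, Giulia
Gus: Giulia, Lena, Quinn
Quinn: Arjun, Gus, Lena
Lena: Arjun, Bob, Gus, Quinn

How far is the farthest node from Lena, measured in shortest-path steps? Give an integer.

Distances from Lena: Arjun:1, Bob:1, Carol:2, Giulia:2, Gus:1, Quinn:1.
The largest is 2 (to Carol and Giulia), so the eccentricity of Lena is 2.

2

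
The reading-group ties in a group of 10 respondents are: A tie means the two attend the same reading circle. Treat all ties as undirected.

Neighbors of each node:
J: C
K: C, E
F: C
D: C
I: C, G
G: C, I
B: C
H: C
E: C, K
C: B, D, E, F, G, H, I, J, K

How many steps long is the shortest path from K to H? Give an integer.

2

One shortest route is K – C – H, which uses 2 edges, and K and H are not directly tied, so nothing shorter exists. So d(K,H) = 2.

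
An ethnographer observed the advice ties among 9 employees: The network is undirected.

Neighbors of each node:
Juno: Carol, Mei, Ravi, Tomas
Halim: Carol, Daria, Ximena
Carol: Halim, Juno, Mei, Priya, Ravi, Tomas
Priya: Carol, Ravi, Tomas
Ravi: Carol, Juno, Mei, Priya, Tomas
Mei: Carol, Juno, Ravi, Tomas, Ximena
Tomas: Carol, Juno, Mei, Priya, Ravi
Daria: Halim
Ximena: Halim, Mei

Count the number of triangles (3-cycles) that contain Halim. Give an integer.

Halim's neighbors are Carol, Daria, and Ximena, but none of them are tied to each other, so no triangle contains Halim.

0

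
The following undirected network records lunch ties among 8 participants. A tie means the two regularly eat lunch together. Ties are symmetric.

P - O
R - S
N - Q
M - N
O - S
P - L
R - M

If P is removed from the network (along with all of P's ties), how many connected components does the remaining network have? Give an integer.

2

Without P, the remaining ties split the others into: {M, N, O, Q, R, S}; {L}.
That's 2 separate components.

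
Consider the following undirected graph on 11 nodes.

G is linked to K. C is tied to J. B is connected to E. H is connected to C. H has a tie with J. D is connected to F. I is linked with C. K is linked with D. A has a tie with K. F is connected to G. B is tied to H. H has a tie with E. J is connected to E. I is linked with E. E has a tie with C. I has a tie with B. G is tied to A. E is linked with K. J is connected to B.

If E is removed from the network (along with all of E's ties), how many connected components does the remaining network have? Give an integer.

Without E, the remaining ties split the others into: {B, C, H, I, J}; {A, D, F, G, K}.
That's 2 separate components.

2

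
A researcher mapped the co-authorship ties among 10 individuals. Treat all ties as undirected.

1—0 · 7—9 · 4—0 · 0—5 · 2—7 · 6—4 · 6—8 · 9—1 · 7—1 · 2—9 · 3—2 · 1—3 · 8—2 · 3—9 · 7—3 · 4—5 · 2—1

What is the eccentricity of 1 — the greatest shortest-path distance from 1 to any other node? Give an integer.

3

Distances from 1: 0:1, 2:1, 3:1, 4:2, 5:2, 6:3, 7:1, 8:2, 9:1.
The largest is 3 (to 6), so the eccentricity of 1 is 3.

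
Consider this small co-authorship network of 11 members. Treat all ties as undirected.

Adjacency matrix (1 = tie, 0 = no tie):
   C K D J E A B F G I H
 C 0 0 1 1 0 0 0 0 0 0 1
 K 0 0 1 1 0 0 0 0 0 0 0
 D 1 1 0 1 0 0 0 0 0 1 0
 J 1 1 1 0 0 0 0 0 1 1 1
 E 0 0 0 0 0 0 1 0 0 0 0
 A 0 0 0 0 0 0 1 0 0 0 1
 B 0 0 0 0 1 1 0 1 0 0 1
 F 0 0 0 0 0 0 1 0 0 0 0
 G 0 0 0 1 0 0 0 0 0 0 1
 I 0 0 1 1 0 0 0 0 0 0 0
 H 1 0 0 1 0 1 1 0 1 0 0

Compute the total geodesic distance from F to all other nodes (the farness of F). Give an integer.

Distances from F: A:2, B:1, C:3, D:4, E:2, G:3, H:2, I:4, J:3, K:4.
Sum = 2 + 1 + 3 + 4 + 2 + 3 + 2 + 4 + 3 + 4 = 28.

28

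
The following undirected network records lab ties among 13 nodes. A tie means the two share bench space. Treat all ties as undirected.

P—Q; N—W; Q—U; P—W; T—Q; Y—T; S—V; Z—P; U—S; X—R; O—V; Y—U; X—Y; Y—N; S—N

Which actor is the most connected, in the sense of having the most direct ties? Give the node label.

Y

Degrees — N:3, O:1, P:3, Q:3, R:1, S:3, T:2, U:3, V:2, W:2, X:2, Y:4, Z:1.
The maximum is 4, attained only by Y.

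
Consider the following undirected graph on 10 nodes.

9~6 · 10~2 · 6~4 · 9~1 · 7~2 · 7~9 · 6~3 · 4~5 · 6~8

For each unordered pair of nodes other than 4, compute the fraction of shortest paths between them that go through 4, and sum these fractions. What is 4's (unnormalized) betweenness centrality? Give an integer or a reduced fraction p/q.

8

Pairs whose geodesics pass through 4 — 9–5: 1; 2–5: 1; 8–5: 1; 10–5: 1; 6–5: 1; 5–1: 1; 5–7: 1; 5–3: 1.
All other pairs contribute 0.
Summing the contributions gives betweenness(4) = 8.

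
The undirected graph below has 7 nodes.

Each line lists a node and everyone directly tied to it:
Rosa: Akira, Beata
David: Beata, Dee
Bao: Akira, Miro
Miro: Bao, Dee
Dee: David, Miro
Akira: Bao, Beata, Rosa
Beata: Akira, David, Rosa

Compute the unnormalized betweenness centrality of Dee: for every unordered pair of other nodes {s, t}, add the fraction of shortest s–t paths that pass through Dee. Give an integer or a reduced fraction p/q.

2

Pairs whose geodesics pass through Dee — Miro–Beata: 1/2; Miro–David: 1; Bao–David: 1/2.
All other pairs contribute 0.
Summing the contributions gives betweenness(Dee) = 2.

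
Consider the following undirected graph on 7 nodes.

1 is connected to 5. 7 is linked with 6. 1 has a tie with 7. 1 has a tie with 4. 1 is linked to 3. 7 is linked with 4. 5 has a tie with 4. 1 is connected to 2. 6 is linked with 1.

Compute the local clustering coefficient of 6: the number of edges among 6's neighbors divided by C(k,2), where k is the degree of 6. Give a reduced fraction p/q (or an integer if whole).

6's neighbors: 1 and 7 (k = 2).
Possible neighbor pairs: C(2,2) = 1. Edges among them: 1–7 → e = 1.
Clustering(6) = 1/1.

1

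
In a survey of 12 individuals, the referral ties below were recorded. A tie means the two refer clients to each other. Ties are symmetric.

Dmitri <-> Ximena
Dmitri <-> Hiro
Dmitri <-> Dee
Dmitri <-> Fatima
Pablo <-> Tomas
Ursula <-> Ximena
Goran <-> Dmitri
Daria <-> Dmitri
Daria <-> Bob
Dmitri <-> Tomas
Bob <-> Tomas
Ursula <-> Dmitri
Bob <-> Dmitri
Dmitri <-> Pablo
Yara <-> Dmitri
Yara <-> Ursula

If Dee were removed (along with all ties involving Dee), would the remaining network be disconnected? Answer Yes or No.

Even without Dee, every remaining node can still reach every other (the residual graph is connected), so Dee is not a cut vertex.

No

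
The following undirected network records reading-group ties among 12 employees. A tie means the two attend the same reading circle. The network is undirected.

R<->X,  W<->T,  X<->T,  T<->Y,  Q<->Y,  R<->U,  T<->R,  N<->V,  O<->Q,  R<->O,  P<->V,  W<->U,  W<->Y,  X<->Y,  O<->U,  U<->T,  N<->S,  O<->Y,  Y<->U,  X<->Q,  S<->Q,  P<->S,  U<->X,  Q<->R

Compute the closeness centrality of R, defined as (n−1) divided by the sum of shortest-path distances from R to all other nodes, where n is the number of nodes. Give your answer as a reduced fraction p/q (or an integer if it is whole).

11/21

Distances from R: N:3, O:1, P:3, Q:1, S:2, T:1, U:1, V:4, W:2, X:1, Y:2. Sum = 21.
n = 12, so closeness = 11/21.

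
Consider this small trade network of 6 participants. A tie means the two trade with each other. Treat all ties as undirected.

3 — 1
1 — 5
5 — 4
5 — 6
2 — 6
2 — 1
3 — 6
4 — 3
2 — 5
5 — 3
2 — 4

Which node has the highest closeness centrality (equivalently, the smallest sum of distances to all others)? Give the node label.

Farness (sum of distances to all others) for each node — 1:7, 2:6, 3:6, 4:7, 5:5, 6:7.
The smallest farness is 5, for 5, so 5 has the highest closeness.

5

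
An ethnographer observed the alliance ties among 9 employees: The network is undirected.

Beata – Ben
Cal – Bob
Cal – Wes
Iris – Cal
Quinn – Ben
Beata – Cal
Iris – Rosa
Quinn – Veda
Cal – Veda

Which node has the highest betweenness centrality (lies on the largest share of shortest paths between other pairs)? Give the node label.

Cal

Unnormalized betweenness of each node: Beata:5, Ben:1, Bob:0, Cal:22, Iris:7, Quinn:1, Rosa:0, Veda:5, Wes:0.
Cal has the largest value, 22, making it the main broker — the node through which the most shortest paths run.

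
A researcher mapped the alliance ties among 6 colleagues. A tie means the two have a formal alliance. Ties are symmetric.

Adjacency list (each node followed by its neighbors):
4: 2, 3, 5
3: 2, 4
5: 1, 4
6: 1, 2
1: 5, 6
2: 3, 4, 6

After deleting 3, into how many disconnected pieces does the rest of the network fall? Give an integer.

3's neighbors (2 and 4) remain reachable from one another through other ties, so the rest of the network stays in one piece.

1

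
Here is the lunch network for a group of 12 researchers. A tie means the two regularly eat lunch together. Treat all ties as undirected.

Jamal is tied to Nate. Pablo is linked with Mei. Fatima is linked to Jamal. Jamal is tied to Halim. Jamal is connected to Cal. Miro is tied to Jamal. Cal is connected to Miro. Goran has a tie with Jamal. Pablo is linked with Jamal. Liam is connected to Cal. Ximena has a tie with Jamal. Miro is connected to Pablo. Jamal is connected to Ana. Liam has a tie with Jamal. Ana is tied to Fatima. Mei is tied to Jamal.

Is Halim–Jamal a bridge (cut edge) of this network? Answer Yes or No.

Yes

Without the Halim–Jamal edge there is no alternate route between Halim and Jamal, so the network disconnects. It is a bridge.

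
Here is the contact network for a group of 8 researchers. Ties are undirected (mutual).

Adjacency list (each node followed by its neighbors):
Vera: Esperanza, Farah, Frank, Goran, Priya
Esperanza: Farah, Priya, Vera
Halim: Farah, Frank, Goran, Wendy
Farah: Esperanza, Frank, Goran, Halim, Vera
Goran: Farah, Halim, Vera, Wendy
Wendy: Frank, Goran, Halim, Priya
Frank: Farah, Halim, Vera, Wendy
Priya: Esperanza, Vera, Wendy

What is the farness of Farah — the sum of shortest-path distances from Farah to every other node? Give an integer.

Distances from Farah: Esperanza:1, Frank:1, Goran:1, Halim:1, Priya:2, Vera:1, Wendy:2.
Sum = 1 + 1 + 1 + 1 + 2 + 1 + 2 = 9.

9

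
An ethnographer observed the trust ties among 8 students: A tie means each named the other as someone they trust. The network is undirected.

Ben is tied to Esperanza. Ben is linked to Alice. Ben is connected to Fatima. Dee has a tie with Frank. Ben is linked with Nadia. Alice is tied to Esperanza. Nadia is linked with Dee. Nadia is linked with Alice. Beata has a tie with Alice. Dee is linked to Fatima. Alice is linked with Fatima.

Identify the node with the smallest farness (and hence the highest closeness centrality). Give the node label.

Alice

Farness (sum of distances to all others) for each node — Alice:10, Beata:16, Ben:11, Dee:13, Esperanza:15, Fatima:11, Frank:19, Nadia:11.
The smallest farness is 10, for Alice, so Alice has the highest closeness.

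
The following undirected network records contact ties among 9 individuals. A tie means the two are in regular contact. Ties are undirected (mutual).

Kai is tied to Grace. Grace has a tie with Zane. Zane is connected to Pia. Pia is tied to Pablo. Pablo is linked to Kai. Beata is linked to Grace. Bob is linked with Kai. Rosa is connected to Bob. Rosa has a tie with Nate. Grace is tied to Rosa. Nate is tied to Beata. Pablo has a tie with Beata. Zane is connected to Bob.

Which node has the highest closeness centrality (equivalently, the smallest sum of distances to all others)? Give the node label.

Grace

Farness (sum of distances to all others) for each node — Beata:14, Bob:14, Grace:12, Kai:14, Nate:17, Pablo:14, Pia:16, Rosa:15, Zane:14.
The smallest farness is 12, for Grace, so Grace has the highest closeness.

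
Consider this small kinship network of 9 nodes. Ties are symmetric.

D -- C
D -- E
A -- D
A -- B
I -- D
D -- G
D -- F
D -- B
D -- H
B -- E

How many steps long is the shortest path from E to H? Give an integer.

2

One shortest route is E – D – H, which uses 2 edges, and E and H are not directly tied, so nothing shorter exists. So d(E,H) = 2.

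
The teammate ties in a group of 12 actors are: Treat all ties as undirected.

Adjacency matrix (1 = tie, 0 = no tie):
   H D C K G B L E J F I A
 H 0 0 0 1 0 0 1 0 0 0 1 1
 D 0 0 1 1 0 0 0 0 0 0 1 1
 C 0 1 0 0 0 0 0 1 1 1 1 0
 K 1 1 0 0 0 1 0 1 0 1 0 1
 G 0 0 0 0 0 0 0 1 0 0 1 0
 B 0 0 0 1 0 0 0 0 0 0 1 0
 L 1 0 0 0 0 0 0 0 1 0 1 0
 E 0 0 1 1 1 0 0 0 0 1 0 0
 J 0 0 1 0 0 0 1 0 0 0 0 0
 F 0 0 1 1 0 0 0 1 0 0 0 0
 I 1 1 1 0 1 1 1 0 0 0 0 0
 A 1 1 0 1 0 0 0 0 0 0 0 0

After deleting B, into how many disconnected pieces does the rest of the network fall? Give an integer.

1

B's neighbors (I and K) remain reachable from one another through other ties, so the rest of the network stays in one piece.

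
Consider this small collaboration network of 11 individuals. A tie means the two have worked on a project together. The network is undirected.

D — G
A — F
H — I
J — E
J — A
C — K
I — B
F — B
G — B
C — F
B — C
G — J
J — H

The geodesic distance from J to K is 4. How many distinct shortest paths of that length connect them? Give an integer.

2

The shortest distance is 4. The length-4 paths are: J–G–B–C–K; J–A–F–C–K.
That gives 2 distinct shortest paths.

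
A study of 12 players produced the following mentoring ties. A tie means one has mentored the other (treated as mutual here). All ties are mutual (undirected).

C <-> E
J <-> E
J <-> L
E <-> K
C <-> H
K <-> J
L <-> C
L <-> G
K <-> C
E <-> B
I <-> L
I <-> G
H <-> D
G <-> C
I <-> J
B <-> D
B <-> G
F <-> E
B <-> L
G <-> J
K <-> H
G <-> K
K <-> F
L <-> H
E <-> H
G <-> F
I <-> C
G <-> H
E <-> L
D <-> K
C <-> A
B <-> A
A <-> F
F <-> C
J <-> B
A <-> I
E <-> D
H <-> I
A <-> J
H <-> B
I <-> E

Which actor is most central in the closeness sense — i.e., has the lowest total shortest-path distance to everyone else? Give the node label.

E

Farness (sum of distances to all others) for each node — A:17, B:15, C:14, D:18, E:13, F:17, G:14, H:14, I:15, J:15, K:15, L:15.
The smallest farness is 13, for E, so E has the highest closeness.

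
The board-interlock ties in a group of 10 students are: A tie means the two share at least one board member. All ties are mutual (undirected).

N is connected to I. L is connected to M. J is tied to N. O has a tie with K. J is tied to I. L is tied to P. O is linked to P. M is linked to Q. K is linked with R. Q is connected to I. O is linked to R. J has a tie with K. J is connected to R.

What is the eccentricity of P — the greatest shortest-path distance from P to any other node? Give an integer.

4

Distances from P: I:4, J:3, K:2, L:1, M:2, N:4, O:1, Q:3, R:2.
The largest is 4 (to I and N), so the eccentricity of P is 4.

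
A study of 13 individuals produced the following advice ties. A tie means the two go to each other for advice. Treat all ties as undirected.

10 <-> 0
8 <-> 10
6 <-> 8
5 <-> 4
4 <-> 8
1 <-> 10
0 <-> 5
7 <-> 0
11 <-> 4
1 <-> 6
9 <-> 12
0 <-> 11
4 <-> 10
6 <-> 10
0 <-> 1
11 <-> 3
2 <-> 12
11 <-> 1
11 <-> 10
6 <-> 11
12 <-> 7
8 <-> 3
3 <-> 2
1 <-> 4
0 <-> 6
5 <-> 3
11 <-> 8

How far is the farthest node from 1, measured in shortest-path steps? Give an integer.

4

Distances from 1: 0:1, 2:3, 3:2, 4:1, 5:2, 6:1, 7:2, 8:2, 9:4, 10:1, 11:1, 12:3.
The largest is 4 (to 9), so the eccentricity of 1 is 4.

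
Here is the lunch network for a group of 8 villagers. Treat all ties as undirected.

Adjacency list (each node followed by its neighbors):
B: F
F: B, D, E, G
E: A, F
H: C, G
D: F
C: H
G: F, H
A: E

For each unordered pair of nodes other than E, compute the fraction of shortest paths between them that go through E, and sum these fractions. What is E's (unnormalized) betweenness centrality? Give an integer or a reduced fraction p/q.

Pairs whose geodesics pass through E — H–A: 1; D–A: 1; A–F: 1; A–C: 1; A–G: 1; A–B: 1.
All other pairs contribute 0.
Summing the contributions gives betweenness(E) = 6.

6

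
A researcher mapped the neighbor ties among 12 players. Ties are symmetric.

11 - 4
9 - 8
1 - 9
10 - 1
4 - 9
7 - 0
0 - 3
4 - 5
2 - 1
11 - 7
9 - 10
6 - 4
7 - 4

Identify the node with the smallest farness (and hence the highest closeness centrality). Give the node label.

4

Farness (sum of distances to all others) for each node — 0:32, 1:28, 2:38, 3:42, 4:19, 5:29, 6:29, 7:24, 8:31, 9:21, 10:29, 11:26.
The smallest farness is 19, for 4, so 4 has the highest closeness.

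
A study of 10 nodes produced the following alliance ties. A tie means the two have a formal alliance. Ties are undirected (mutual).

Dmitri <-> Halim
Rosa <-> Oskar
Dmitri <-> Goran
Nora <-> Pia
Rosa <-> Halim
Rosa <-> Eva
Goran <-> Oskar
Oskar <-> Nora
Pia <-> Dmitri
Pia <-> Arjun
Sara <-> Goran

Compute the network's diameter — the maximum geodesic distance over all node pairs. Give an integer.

Eccentricity of each node (its greatest distance to any other): Arjun:5, Dmitri:3, Eva:5, Goran:3, Halim:3, Nora:3, Oskar:3, Pia:4, Rosa:4, Sara:4.
The maximum eccentricity is 5, realized for instance by the pair Eva–Arjun via Eva – Rosa – Oskar – Nora – Pia – Arjun. So the diameter is 5.

5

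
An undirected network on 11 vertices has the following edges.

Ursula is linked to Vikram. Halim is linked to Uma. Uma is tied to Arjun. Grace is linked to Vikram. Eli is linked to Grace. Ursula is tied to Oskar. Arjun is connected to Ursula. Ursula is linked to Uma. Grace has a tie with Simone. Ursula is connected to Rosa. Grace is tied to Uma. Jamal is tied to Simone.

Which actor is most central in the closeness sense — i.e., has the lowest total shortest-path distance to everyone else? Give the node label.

Uma

Farness (sum of distances to all others) for each node — Arjun:22, Eli:27, Grace:18, Halim:26, Jamal:34, Oskar:28, Rosa:28, Simone:25, Uma:17, Ursula:19, Vikram:20.
The smallest farness is 17, for Uma, so Uma has the highest closeness.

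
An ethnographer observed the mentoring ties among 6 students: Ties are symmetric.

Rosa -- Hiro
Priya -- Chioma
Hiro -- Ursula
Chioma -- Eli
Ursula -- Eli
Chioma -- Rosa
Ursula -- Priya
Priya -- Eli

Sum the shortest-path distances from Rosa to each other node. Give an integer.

Distances from Rosa: Chioma:1, Eli:2, Hiro:1, Priya:2, Ursula:2.
Sum = 1 + 2 + 1 + 2 + 2 = 8.

8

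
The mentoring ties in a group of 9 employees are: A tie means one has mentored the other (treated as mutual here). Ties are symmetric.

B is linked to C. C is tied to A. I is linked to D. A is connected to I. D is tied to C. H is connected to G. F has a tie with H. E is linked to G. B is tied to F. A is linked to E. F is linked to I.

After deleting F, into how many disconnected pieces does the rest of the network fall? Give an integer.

F's neighbors (B, H, and I) remain reachable from one another through other ties, so the rest of the network stays in one piece.

1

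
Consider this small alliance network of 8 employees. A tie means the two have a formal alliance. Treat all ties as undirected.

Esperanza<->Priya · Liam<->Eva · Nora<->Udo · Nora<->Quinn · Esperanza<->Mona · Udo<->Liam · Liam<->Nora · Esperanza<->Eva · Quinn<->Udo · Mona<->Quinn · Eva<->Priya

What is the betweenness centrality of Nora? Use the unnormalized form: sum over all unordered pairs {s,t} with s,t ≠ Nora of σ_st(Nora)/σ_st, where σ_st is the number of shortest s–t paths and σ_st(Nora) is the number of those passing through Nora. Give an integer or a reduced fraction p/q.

7/6

Pairs whose geodesics pass through Nora — Mona–Liam: 1/3; Quinn–Liam: 1/2; Quinn–Eva: 1/3.
All other pairs contribute 0.
Summing the contributions gives betweenness(Nora) = 7/6.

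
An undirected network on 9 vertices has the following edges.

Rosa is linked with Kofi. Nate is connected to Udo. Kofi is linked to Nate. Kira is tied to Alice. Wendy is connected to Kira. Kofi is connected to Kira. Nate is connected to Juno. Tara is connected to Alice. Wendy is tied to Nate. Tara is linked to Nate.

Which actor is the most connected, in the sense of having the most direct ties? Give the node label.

Degrees — Alice:2, Juno:1, Kira:3, Kofi:3, Nate:5, Rosa:1, Tara:2, Udo:1, Wendy:2.
The maximum is 5, attained only by Nate.

Nate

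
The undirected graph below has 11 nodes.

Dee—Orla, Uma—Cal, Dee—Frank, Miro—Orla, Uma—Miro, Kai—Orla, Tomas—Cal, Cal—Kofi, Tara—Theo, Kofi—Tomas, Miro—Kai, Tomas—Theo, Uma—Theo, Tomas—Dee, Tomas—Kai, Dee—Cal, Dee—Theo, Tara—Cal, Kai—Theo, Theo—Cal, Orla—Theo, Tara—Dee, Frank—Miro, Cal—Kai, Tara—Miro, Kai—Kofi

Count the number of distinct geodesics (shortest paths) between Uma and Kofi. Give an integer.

1

The shortest distance is 2, and the only length-2 path is Uma–Cal–Kofi. So there is exactly 1 shortest path.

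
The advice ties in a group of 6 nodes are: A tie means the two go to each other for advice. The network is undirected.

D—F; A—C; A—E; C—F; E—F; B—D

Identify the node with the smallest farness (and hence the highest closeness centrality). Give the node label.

Farness (sum of distances to all others) for each node — A:11, B:13, C:9, D:9, E:9, F:7.
The smallest farness is 7, for F, so F has the highest closeness.

F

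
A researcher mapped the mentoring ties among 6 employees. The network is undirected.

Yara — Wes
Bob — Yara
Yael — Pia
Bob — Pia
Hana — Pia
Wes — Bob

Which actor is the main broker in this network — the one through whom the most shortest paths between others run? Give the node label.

Unnormalized betweenness of each node: Bob:6, Hana:0, Pia:7, Wes:0, Yael:0, Yara:0.
Pia has the largest value, 7, making it the main broker — the node through which the most shortest paths run.

Pia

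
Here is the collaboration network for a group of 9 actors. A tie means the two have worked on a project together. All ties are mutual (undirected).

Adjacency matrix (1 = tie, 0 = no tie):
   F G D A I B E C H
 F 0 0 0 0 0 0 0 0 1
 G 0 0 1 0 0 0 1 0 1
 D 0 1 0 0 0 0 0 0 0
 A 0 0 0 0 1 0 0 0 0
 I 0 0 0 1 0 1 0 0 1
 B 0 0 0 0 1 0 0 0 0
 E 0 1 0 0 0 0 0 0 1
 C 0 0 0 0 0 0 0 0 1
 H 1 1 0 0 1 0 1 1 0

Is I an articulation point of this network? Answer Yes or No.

Yes

Removing I leaves {C, D, E, F, G, and H} with no path to {A}, so the network splits into 3 components. I is a cut vertex.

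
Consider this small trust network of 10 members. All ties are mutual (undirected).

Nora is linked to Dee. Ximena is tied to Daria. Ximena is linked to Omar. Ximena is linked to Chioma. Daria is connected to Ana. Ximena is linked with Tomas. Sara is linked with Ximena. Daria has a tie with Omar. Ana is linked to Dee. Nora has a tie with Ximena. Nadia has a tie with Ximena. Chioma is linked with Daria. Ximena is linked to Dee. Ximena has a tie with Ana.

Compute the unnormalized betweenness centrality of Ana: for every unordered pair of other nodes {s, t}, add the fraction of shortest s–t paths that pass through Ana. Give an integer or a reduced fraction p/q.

1/2

Pairs whose geodesics pass through Ana — Daria–Dee: 1/2.
All other pairs contribute 0.
Summing the contributions gives betweenness(Ana) = 1/2.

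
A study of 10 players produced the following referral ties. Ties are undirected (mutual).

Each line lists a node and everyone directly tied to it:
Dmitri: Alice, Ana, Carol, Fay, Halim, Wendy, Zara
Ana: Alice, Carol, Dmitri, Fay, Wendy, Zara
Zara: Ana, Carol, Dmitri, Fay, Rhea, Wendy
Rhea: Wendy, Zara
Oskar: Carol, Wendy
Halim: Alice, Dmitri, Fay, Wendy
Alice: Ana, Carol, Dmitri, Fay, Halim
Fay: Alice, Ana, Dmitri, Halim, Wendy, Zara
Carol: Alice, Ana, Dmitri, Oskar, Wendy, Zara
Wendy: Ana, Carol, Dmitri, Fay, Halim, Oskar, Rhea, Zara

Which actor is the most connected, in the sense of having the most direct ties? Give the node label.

Degrees — Alice:5, Ana:6, Carol:6, Dmitri:7, Fay:6, Halim:4, Oskar:2, Rhea:2, Wendy:8, Zara:6.
The maximum is 8, attained only by Wendy.

Wendy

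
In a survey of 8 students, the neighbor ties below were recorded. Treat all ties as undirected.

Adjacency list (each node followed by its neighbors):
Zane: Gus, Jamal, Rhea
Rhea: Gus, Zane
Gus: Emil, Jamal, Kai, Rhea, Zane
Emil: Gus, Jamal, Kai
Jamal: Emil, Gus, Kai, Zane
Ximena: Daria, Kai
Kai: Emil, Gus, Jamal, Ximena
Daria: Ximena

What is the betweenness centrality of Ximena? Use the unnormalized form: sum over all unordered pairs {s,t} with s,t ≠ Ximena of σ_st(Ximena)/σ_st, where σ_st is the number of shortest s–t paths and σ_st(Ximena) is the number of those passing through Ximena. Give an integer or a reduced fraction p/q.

Pairs whose geodesics pass through Ximena — Daria–Zane: 2/2; Daria–Emil: 1; Daria–Rhea: 1; Daria–Jamal: 1; Daria–Kai: 1; Daria–Gus: 1.
All other pairs contribute 0.
Summing the contributions gives betweenness(Ximena) = 6.

6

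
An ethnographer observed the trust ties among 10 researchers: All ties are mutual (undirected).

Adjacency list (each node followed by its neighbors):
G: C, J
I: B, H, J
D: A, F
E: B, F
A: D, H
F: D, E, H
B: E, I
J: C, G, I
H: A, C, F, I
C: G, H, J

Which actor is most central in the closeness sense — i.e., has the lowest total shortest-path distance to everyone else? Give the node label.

H

Farness (sum of distances to all others) for each node — A:20, B:20, C:18, D:23, E:21, F:17, G:23, H:14, I:16, J:20.
The smallest farness is 14, for H, so H has the highest closeness.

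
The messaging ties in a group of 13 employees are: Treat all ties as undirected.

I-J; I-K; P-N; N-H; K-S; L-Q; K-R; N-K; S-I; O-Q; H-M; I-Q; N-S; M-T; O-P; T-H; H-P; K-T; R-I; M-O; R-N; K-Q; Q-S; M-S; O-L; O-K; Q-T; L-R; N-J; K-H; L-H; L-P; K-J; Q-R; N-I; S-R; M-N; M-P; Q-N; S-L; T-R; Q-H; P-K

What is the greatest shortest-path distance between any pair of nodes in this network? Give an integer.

Eccentricity of each node (its greatest distance to any other): H:2, I:2, J:3, K:2, L:3, M:2, N:2, O:2, P:2, Q:2, R:2, S:2, T:2.
The maximum eccentricity is 3, realized for instance by the pair L–J via L – P – N – J. So the diameter is 3.

3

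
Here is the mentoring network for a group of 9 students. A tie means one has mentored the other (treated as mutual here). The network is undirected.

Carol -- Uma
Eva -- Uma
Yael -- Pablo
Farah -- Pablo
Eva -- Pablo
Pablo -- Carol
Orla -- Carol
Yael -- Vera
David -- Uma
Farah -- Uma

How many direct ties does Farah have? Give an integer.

2

Farah is directly tied to Pablo and Uma. That is 2 neighbors, so the degree of Farah is 2.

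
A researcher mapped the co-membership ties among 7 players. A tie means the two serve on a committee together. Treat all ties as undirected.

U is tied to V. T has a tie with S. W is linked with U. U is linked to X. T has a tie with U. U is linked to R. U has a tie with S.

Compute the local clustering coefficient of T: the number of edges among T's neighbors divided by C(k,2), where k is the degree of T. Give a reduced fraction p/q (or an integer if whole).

T's neighbors: S and U (k = 2).
Possible neighbor pairs: C(2,2) = 1. Edges among them: S–U → e = 1.
Clustering(T) = 1/1.

1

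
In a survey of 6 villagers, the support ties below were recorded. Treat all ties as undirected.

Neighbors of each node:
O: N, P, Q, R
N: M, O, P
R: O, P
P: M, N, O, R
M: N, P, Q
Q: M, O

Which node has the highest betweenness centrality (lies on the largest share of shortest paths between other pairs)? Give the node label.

Unnormalized betweenness of each node: M:1, N:1/3, O:5/2, P:11/6, Q:1/3, R:0.
O has the largest value, 5/2, making it the main broker — the node through which the most shortest paths run.

O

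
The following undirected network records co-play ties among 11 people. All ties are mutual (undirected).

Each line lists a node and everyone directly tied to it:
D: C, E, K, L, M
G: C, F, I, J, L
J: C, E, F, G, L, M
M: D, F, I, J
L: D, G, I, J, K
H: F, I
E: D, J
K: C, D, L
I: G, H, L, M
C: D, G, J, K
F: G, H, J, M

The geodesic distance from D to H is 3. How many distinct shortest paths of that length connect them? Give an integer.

The shortest distance is 3. The length-3 paths are: D–L–I–H; D–M–I–H; D–M–F–H.
That gives 3 distinct shortest paths.

3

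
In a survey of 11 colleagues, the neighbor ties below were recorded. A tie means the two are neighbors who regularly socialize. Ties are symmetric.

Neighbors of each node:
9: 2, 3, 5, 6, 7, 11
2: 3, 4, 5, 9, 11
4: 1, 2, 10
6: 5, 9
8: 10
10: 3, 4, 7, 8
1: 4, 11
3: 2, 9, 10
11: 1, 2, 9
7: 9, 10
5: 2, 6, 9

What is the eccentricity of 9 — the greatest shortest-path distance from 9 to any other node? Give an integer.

Distances from 9: 1:2, 2:1, 3:1, 4:2, 5:1, 6:1, 7:1, 8:3, 10:2, 11:1.
The largest is 3 (to 8), so the eccentricity of 9 is 3.

3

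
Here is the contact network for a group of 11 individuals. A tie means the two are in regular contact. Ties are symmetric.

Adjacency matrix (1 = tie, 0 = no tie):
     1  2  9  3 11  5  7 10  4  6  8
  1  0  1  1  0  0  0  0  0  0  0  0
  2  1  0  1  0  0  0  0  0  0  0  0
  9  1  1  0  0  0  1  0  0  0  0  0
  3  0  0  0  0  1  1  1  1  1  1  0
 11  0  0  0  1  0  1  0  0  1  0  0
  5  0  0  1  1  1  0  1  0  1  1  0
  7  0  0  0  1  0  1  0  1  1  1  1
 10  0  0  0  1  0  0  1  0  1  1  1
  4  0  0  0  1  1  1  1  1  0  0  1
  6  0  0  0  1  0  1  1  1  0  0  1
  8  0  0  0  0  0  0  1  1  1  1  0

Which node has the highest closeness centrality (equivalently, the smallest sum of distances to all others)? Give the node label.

Farness (sum of distances to all others) for each node — 1:27, 2:27, 3:16, 4:16, 5:14, 6:17, 7:16, 8:21, 9:19, 10:20, 11:19.
The smallest farness is 14, for 5, so 5 has the highest closeness.

5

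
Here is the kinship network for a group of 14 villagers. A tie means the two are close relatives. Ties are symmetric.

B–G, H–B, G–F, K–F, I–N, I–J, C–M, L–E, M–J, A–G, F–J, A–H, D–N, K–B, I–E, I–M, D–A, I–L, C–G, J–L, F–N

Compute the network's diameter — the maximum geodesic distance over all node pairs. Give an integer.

Eccentricity of each node (its greatest distance to any other): A:4, B:5, C:3, D:3, E:5, F:3, G:4, H:5, I:4, J:4, K:4, L:5, M:4, N:3.
The maximum eccentricity is 5, realized for instance by the pair H–L via H – B – K – F – J – L. So the diameter is 5.

5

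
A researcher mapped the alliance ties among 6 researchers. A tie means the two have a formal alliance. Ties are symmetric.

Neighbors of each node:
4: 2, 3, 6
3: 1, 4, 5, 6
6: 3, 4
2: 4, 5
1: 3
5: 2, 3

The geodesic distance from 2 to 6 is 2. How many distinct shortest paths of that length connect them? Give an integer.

1

The shortest distance is 2, and the only length-2 path is 2–4–6. So there is exactly 1 shortest path.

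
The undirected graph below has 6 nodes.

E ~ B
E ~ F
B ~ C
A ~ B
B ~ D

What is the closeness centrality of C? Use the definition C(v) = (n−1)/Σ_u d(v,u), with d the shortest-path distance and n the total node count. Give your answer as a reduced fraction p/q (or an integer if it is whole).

1/2

Distances from C: A:2, B:1, D:2, E:2, F:3. Sum = 10.
n = 6, so closeness = 5/10 = 1/2.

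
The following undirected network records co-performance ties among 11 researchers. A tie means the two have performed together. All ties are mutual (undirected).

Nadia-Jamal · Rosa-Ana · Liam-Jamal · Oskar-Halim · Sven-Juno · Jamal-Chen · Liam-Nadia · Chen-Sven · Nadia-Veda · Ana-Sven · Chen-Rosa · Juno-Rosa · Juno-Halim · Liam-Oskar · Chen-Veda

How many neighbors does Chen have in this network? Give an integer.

Chen is directly tied to Jamal, Rosa, Sven, and Veda. That is 4 neighbors, so the degree of Chen is 4.

4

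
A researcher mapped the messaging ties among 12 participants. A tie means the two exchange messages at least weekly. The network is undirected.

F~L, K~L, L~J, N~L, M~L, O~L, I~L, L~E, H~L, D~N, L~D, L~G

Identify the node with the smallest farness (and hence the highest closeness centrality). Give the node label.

Farness (sum of distances to all others) for each node — D:20, E:21, F:21, G:21, H:21, I:21, J:21, K:21, L:11, M:21, N:20, O:21.
The smallest farness is 11, for L, so L has the highest closeness.

L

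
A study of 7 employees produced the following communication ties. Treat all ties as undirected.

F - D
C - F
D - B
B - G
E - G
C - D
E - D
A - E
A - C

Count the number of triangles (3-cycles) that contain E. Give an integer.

E's neighbors are A, D, and G, but none of them are tied to each other, so no triangle contains E.

0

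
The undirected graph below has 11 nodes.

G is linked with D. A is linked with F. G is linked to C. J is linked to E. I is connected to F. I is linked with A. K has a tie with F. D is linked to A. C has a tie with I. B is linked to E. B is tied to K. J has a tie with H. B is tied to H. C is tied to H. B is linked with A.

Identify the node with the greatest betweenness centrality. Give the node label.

Unnormalized betweenness of each node: A:176/15, B:153/10, C:128/15, D:17/6, E:67/30, F:3, G:11/6, H:581/60, I:227/60, J:4/3, K:26/15.
B has the largest value, 153/10, making it the main broker — the node through which the most shortest paths run.

B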